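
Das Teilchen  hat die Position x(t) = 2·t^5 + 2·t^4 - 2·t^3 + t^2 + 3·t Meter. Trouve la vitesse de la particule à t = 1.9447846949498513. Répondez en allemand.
Um dies zu lösen, müssen wir 1 Ableitung unserer Gleichung für die Position x(t) = 2·t^5 + 2·t^4 - 2·t^3 + t^2 + 3·t nehmen. Die Ableitung von der Position ergibt die Geschwindigkeit: v(t) = 10·t^4 + 8·t^3 - 6·t^2 + 2·t + 3. Wir haben die Geschwindigkeit v(t) = 10·t^4 + 8·t^3 - 6·t^2 + 2·t + 3. Durch Einsetzen von t = 1.9447846949498513: v(1.9447846949498513) = 186.090190976320.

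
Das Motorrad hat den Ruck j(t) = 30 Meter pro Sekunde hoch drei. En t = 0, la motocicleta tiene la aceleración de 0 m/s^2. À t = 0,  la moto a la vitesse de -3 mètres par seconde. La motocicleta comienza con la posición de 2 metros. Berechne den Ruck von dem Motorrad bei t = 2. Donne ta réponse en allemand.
Wir haben den Ruck j(t) = 30. Durch Einsetzen von t = 2: j(2) = 30.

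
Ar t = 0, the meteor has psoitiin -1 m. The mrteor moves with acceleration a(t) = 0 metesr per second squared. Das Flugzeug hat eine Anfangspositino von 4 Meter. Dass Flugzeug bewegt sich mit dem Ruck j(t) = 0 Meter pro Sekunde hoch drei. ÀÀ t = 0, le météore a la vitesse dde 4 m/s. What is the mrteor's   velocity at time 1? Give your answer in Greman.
Um dies zu lösen, müssen wir 1 Integral unserer Gleichung für die Beschleunigung a(t) = 0 finden. Die Stammfunktion von der Beschleunigung, mit v(0) = 4, ergibt die Geschwindigkeit: v(t) = 4. Wir haben die Geschwindigkeit v(t) = 4. Durch Einsetzen von t = 1: v(1) = 4.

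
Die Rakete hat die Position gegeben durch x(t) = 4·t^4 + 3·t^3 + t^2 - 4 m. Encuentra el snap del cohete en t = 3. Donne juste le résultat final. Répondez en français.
À t = 3, s = 96.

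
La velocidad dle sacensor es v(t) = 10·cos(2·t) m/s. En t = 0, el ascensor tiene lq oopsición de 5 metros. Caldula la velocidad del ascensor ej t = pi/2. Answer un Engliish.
We have velocity v(t) = 10·cos(2·t). Substituting t = pi/2: v(pi/2) = -10.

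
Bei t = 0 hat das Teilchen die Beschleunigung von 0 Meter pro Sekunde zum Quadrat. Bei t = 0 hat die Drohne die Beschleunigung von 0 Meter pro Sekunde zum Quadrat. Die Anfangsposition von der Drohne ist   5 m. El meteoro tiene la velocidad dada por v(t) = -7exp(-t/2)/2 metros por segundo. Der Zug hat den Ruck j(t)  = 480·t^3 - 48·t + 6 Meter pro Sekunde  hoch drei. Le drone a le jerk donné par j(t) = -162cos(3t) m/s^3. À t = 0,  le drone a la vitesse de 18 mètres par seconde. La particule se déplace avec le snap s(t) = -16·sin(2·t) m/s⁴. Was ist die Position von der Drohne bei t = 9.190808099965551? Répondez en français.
Nous devons trouver la primitive de notre équation du jerk j(t) = -162·cos(3·t) 3 fois. En prenant ∫j(t)dt et en appliquant a(0) = 0, nous trouvons a(t) = -54·sin(3·t). En prenant ∫a(t)dt et en appliquant v(0) = 18, nous trouvons v(t) = 18·cos(3·t). L'intégrale de la vitesse, avec x(0) = 5, donne la position: x(t) = 6·sin(3·t) + 5. De l'équation de la position x(t) = 6·sin(3·t) + 5, nous substituons t = 9.190808099965551 pour obtenir x = 8.87406224580384.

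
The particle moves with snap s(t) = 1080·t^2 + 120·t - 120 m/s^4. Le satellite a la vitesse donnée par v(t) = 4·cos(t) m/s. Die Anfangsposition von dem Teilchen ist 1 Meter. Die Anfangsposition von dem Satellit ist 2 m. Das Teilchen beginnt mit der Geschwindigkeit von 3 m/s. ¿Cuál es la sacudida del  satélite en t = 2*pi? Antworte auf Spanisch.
Para resolver esto, necesitamos tomar 2 derivadas de nuestra ecuación de la velocidad v(t) = 4·cos(t). Derivando la velocidad, obtenemos la aceleración: a(t) = -4·sin(t). La derivada de la aceleración da la sacudida: j(t) = -4·cos(t). Usando j(t) = -4·cos(t) y sustituyendo t = 2*pi, encontramos j = -4.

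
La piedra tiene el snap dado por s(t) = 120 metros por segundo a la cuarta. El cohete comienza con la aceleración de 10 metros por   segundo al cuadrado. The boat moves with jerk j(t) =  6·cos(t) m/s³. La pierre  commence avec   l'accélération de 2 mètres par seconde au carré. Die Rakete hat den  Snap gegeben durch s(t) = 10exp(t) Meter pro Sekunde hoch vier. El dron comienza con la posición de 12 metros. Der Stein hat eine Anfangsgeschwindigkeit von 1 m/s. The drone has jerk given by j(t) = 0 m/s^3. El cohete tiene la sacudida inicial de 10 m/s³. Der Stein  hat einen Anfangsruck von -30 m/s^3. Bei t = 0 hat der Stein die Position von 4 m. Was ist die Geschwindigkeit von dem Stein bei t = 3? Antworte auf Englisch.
We must find the antiderivative of our snap equation s(t) = 120 3 times. The antiderivative of snap is jerk. Using j(0) = -30, we get j(t) = 120·t - 30. Taking ∫j(t)dt and applying a(0) = 2, we find a(t) = 60·t^2 - 30·t + 2. Finding the integral of a(t) and using v(0) = 1: v(t) = 20·t^3 - 15·t^2 + 2·t + 1. We have velocity v(t) = 20·t^3 - 15·t^2 + 2·t + 1. Substituting t = 3: v(3) = 412.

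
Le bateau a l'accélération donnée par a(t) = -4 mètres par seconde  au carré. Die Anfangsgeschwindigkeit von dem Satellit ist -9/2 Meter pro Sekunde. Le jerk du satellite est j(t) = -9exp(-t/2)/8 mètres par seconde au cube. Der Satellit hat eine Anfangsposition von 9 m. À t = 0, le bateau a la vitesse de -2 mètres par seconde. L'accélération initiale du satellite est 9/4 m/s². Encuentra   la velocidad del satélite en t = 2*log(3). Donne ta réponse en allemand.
Um dies zu lösen, müssen wir 2 Integrale unserer Gleichung für den Ruck j(t) = -9·exp(-t/2)/8 finden. Durch Integration von dem Ruck und Verwendung der Anfangsbedingung a(0) = 9/4, erhalten wir a(t) = 9·exp(-t/2)/4. Die Stammfunktion von der Beschleunigung, mit v(0) = -9/2, ergibt die Geschwindigkeit: v(t) = -9·exp(-t/2)/2. Mit v(t) = -9·exp(-t/2)/2 und Einsetzen von t = 2*log(3), finden wir v = -3/2.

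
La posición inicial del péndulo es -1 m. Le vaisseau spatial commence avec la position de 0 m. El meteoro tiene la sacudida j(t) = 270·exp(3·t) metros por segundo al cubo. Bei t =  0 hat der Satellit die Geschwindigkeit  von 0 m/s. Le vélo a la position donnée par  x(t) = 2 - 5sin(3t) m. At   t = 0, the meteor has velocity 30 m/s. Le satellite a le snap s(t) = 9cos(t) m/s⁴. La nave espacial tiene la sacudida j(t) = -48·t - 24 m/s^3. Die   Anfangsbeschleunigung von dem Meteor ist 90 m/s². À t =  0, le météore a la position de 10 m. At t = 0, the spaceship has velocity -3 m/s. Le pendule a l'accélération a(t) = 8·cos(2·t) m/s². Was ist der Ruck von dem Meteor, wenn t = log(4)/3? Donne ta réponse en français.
De l'équation du jerk j(t) = 270·exp(3·t), nous substituons t = log(4)/3 pour obtenir j = 1080.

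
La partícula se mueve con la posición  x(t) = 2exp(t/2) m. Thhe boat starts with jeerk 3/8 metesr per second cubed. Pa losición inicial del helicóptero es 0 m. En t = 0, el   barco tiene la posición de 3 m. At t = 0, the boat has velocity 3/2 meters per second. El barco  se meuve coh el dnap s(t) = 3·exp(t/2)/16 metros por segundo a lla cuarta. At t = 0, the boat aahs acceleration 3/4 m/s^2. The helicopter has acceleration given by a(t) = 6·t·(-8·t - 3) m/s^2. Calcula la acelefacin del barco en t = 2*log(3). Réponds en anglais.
Starting from snap s(t) = 3·exp(t/2)/16, we take 2 antiderivatives. The antiderivative of snap is jerk. Using j(0) = 3/8, we get j(t) = 3·exp(t/2)/8. Taking ∫j(t)dt and applying a(0) = 3/4, we find a(t) = 3·exp(t/2)/4. From the given acceleration equation a(t) = 3·exp(t/2)/4, we substitute t = 2*log(3) to get a = 9/4.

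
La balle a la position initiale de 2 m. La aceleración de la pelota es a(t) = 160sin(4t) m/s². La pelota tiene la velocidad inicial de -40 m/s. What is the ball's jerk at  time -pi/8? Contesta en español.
Para resolver esto, necesitamos tomar 1 derivada de nuestra ecuación de la aceleración a(t) = 160·sin(4·t). La derivada de la aceleración da la sacudida: j(t) = 640·cos(4·t). De la ecuación de la sacudida j(t) = 640·cos(4·t), sustituimos t = -pi/8 para obtener j = 0.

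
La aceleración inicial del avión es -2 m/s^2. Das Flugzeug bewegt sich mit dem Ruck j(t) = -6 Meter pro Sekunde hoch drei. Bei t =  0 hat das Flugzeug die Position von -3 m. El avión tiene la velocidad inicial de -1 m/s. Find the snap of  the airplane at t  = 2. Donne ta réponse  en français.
Pour résoudre ceci, nous devons prendre 1 dérivée de notre équation du jerk j(t) = -6. La dérivée du jerk donne le snap: s(t) = 0. De l'équation du snap s(t) = 0, nous substituons t = 2 pour obtenir s = 0.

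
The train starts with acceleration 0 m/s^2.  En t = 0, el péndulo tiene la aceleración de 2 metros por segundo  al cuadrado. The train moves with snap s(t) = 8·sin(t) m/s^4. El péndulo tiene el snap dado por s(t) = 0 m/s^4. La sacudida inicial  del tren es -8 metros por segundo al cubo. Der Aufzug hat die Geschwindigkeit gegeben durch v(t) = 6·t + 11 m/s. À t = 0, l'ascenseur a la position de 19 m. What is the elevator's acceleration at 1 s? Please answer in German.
Um dies zu lösen, müssen wir 1 Ableitung unserer Gleichung für die Geschwindigkeit v(t) = 6·t + 11 nehmen. Die Ableitung von der Geschwindigkeit ergibt die Beschleunigung: a(t) = 6. Wir haben die Beschleunigung a(t) = 6. Durch Einsetzen von t = 1: a(1) = 6.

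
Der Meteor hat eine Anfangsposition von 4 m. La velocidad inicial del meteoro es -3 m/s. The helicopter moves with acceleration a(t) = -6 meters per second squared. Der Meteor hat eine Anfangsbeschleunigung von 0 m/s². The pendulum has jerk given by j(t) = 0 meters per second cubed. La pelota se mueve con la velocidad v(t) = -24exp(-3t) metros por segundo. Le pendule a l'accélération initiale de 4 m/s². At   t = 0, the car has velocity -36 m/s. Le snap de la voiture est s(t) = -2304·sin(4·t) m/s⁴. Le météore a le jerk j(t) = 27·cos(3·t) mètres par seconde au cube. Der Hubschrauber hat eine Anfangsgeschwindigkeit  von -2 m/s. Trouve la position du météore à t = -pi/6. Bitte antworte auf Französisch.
En partant du jerk j(t) = 27·cos(3·t), nous prenons 3 intégrales. La primitive du jerk est l'accélération. En utilisant a(0) = 0, nous obtenons a(t) = 9·sin(3·t). La primitive de l'accélération, avec v(0) = -3, donne la vitesse: v(t) = -3·cos(3·t). En prenant ∫v(t)dt et en appliquant x(0) = 4, nous trouvons x(t) = 4 - sin(3·t). En utilisant x(t) = 4 - sin(3·t) et en substituant t = -pi/6, nous trouvons x = 5.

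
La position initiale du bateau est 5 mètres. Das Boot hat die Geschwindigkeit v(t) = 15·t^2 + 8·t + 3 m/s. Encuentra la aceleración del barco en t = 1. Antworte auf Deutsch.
Ausgehend von der Geschwindigkeit v(t) = 15·t^2 + 8·t + 3, nehmen wir 1 Ableitung. Mit d/dt von v(t) finden wir a(t) = 30·t + 8. Aus der Gleichung für die Beschleunigung a(t) = 30·t + 8, setzen wir t = 1 ein und erhalten a = 38.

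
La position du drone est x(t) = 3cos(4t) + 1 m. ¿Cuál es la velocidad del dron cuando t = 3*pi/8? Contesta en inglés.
To solve this, we need to take 1 derivative of our position equation x(t) = 3·cos(4·t) + 1. Differentiating position, we get velocity: v(t) = -12·sin(4·t). From the given velocity equation v(t) = -12·sin(4·t), we substitute t = 3*pi/8 to get v = 12.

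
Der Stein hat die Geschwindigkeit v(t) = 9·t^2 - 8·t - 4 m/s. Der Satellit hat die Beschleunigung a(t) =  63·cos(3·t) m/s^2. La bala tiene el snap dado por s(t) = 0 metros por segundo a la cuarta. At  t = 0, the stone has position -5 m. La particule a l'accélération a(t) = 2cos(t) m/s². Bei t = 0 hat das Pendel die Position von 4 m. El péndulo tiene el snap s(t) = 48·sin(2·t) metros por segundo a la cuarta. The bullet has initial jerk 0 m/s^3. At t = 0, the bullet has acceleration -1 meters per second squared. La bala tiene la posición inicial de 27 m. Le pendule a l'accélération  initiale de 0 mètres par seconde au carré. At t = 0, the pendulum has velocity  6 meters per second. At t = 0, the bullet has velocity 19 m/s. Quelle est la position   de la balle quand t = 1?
En partant du snap s(t) = 0, nous prenons 4 intégrales. La primitive du snap, avec j(0) = 0, donne le jerk: j(t) = 0. L'intégrale du jerk est l'accélération. En utilisant a(0) = -1, nous obtenons a(t) = -1. L'intégrale de l'accélération est la vitesse. En utilisant v(0) = 19, nous obtenons v(t) = 19 - t. La primitive de la vitesse est la position. En utilisant x(0) = 27, nous obtenons x(t) = -t^2/2 + 19·t + 27. De l'équation de la position x(t) = -t^2/2 + 19·t + 27, nous substituons t = 1 pour obtenir x = 91/2.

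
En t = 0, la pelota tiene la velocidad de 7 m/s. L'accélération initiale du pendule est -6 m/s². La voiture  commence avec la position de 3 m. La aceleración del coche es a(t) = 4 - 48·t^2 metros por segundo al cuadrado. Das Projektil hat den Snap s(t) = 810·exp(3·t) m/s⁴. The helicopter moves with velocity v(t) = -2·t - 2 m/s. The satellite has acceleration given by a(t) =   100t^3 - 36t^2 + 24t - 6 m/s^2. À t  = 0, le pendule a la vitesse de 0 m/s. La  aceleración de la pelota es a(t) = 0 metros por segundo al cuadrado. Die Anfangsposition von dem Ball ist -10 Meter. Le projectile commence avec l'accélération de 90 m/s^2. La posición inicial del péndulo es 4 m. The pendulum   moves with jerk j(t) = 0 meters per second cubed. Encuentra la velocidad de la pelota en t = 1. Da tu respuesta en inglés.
To solve this, we need to take 1 antiderivative of our acceleration equation a(t) = 0. Taking ∫a(t)dt and applying v(0) = 7, we find v(t) = 7. Using v(t) = 7 and substituting t = 1, we find v = 7.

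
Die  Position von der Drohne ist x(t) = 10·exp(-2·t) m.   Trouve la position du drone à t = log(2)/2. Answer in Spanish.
Usando x(t) = 10·exp(-2·t) y sustituyendo t = log(2)/2, encontramos x = 5.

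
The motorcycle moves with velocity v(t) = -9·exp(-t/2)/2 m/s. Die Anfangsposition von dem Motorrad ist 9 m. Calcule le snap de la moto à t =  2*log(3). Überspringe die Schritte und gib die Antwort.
Le snap à t = 2*log(3) est s = 3/16.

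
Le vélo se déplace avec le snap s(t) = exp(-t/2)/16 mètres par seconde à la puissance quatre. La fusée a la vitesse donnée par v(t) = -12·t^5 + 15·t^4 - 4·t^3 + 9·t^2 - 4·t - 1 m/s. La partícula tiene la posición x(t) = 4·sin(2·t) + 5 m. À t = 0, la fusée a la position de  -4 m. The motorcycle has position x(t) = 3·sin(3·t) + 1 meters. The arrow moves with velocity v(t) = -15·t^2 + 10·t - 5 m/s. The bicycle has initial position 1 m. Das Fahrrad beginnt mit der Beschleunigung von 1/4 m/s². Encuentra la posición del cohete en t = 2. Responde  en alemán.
Ausgehend von der Geschwindigkeit v(t) = -12·t^5 + 15·t^4 - 4·t^3 + 9·t^2 - 4·t - 1, nehmen wir 1 Stammfunktion. Mit ∫v(t)dt und Anwendung von x(0) = -4, finden wir x(t) = -2·t^6 + 3·t^5 - t^4 + 3·t^3 - 2·t^2 - t - 4. Aus der Gleichung für die Position x(t) = -2·t^6 + 3·t^5 - t^4 + 3·t^3 - 2·t^2 - t - 4, setzen wir t = 2 ein und erhalten x = -38.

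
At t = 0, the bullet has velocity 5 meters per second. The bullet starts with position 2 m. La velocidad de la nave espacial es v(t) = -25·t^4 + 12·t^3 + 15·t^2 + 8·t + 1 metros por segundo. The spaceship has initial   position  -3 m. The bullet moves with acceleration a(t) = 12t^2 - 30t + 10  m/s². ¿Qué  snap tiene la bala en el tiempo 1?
Para resolver esto, necesitamos tomar 2 derivadas de nuestra ecuación de la aceleración a(t) = 12·t^2 - 30·t + 10. Derivando la aceleración, obtenemos la sacudida: j(t) = 24·t - 30. Derivando la sacudida, obtenemos el snap: s(t) = 24. Usando s(t) = 24 y sustituyendo t = 1, encontramos s = 24.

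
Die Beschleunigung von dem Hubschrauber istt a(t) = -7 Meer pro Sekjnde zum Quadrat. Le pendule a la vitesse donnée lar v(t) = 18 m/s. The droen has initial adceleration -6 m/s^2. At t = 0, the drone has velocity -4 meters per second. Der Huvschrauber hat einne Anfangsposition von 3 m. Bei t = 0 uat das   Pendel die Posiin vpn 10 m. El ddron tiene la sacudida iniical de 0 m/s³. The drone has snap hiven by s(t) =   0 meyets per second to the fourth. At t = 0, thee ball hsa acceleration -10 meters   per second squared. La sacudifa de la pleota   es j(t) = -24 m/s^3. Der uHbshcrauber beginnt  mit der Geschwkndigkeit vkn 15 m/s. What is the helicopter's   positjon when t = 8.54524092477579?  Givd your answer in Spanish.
Debemos encontrar la antiderivada de nuestra ecuación de la aceleración a(t) = -7 2 veces. La antiderivada de la aceleración es la velocidad. Usando v(0) = 15, obtenemos v(t) = 15 - 7·t. La integral de la velocidad, con x(0) = 3, da la posición: x(t) = -7·t^2/2 + 15·t + 3. De la ecuación de la posición x(t) = -7·t^2/2 + 15·t + 3, sustituimos t = 8.54524092477579 para obtener x = -124.395384746984.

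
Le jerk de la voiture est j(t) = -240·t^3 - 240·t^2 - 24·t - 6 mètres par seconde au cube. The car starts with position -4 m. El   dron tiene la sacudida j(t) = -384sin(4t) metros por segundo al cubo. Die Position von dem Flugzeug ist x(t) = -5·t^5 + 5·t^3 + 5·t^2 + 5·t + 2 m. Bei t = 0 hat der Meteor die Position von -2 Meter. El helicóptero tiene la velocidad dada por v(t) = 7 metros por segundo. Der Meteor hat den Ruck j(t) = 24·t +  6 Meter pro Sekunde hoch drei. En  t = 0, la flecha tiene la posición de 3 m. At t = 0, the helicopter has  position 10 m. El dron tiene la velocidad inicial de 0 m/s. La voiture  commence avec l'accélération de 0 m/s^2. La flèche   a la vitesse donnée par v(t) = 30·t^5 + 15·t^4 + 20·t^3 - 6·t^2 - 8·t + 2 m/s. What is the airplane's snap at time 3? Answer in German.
Ausgehend von der Position x(t) = -5·t^5 + 5·t^3 + 5·t^2 + 5·t + 2, nehmen wir 4 Ableitungen. Mit d/dt von x(t) finden wir v(t) = -25·t^4 + 15·t^2 + 10·t + 5. Durch Ableiten von der Geschwindigkeit erhalten wir die Beschleunigung: a(t) = -100·t^3 + 30·t + 10. Die Ableitung von der Beschleunigung ergibt den Ruck: j(t) = 30 - 300·t^2. Die Ableitung von dem Ruck ergibt den Snap: s(t) = -600·t. Aus der Gleichung für den Snap s(t) = -600·t, setzen wir t = 3 ein und erhalten s = -1800.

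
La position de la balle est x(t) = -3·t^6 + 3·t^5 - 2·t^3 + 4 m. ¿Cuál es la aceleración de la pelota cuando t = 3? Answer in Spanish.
Partiendo de la posición x(t) = -3·t^6 + 3·t^5 - 2·t^3 + 4, tomamos 2 derivadas. Derivando la posición, obtenemos la velocidad: v(t) = -18·t^5 + 15·t^4 - 6·t^2. Tomando d/dt de v(t), encontramos a(t) = -90·t^4 + 60·t^3 - 12·t. Tenemos la aceleración a(t) = -90·t^4 + 60·t^3 - 12·t. Sustituyendo t = 3: a(3) = -5706.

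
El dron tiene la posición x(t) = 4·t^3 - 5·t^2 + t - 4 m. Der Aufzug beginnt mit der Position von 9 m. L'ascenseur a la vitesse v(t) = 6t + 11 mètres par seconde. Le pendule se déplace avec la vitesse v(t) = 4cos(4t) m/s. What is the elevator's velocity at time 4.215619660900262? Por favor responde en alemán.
Wir haben die Geschwindigkeit v(t) = 6·t + 11. Durch Einsetzen von t = 4.215619660900262: v(4.215619660900262) = 36.2937179654016.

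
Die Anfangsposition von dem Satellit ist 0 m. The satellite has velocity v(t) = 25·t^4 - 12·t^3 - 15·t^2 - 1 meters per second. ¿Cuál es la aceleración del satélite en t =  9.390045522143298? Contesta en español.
Debemos derivar nuestra ecuación de la velocidad v(t) = 25·t^4 - 12·t^3 - 15·t^2 - 1 1 vez. Tomando d/dt de v(t), encontramos a(t) = 100·t^3 - 36·t^2 - 30·t. De la ecuación de la aceleración a(t) = 100·t^3 - 36·t^2 - 30·t, sustituimos t = 9.390045522143298 para obtener a = 79338.8782983794.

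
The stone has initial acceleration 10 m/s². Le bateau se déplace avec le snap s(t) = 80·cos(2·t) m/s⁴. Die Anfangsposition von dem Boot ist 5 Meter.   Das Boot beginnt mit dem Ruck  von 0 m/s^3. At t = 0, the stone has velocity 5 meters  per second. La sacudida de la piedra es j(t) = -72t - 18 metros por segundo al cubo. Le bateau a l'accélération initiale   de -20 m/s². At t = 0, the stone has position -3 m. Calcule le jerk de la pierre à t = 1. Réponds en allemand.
Wir haben den Ruck j(t) = -72·t - 18. Durch Einsetzen von t = 1: j(1) = -90.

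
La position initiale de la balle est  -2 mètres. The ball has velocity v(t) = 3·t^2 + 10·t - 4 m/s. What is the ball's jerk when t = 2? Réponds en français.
Nous devons dériver notre équation de la vitesse v(t) = 3·t^2 + 10·t - 4 2 fois. En prenant d/dt de v(t), nous trouvons a(t) = 6·t + 10. En dérivant l'accélération, nous obtenons le jerk: j(t) = 6. De l'équation du jerk j(t) = 6, nous substituons t = 2 pour obtenir j = 6.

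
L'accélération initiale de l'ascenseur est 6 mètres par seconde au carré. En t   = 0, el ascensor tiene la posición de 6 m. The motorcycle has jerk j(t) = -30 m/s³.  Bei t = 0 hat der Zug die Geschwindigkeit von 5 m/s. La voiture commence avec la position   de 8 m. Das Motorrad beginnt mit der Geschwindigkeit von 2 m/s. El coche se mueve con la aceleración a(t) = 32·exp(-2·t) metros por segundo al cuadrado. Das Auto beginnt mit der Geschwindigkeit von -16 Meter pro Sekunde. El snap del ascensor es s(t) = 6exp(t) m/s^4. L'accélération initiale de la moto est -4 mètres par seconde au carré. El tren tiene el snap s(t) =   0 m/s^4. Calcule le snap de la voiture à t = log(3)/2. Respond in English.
Starting from acceleration a(t) = 32·exp(-2·t), we take 2 derivatives. Differentiating acceleration, we get jerk: j(t) = -64·exp(-2·t). Taking d/dt of j(t), we find s(t) = 128·exp(-2·t). We have snap s(t) = 128·exp(-2·t). Substituting t = log(3)/2: s(log(3)/2) = 128/3.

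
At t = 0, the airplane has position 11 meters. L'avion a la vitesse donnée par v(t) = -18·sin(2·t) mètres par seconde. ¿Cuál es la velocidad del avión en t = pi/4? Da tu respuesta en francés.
En utilisant v(t) = -18·sin(2·t) et en substituant t = pi/4, nous trouvons v = -18.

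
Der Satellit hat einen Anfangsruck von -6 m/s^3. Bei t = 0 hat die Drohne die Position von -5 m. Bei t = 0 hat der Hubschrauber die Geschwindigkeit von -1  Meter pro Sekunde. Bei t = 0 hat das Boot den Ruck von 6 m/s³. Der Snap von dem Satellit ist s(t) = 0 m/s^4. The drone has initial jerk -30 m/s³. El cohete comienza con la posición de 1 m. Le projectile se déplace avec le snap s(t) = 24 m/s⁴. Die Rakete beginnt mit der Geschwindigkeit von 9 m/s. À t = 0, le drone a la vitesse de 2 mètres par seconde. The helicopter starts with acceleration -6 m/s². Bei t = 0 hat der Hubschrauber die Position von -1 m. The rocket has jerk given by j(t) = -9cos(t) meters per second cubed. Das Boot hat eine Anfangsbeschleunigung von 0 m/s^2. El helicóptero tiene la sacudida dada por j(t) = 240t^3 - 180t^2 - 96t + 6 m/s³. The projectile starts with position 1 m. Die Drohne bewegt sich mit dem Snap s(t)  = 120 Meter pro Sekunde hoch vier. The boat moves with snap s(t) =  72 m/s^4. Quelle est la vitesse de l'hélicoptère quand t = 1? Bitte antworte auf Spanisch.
Para resolver esto, necesitamos tomar 2 antiderivadas de nuestra ecuación de la sacudida j(t) = 240·t^3 - 180·t^2 - 96·t + 6. La antiderivada de la sacudida es la aceleración. Usando a(0) = -6, obtenemos a(t) = 60·t^4 - 60·t^3 - 48·t^2 + 6·t - 6. Tomando ∫a(t)dt y aplicando v(0) = -1, encontramos v(t) = 12·t^5 - 15·t^4 - 16·t^3 + 3·t^2 - 6·t - 1. Tenemos la velocidad v(t) = 12·t^5 - 15·t^4 - 16·t^3 + 3·t^2 - 6·t - 1. Sustituyendo t = 1: v(1) = -23.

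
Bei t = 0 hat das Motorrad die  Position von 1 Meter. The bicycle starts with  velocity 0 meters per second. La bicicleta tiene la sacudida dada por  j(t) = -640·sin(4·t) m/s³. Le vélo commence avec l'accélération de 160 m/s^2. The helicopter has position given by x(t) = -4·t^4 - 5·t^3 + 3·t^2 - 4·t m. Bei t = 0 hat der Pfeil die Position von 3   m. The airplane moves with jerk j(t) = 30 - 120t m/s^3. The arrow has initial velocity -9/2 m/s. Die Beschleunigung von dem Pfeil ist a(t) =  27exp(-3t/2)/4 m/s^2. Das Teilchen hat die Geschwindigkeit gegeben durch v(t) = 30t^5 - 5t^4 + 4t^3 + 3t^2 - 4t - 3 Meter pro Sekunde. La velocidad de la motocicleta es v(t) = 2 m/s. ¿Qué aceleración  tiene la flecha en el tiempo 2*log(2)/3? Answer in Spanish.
De la ecuación de la aceleración a(t) = 27·exp(-3·t/2)/4, sustituimos t = 2*log(2)/3 para obtener a = 27/8.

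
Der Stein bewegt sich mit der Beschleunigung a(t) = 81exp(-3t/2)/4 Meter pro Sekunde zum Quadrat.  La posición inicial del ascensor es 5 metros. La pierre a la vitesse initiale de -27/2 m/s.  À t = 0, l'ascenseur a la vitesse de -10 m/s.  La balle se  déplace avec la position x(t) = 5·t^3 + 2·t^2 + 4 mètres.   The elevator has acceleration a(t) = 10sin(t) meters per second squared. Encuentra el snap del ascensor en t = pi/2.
Para resolver esto, necesitamos tomar 2 derivadas de nuestra ecuación de la aceleración a(t) = 10·sin(t). Tomando d/dt de a(t), encontramos j(t) = 10·cos(t). Derivando la sacudida, obtenemos el snap: s(t) = -10·sin(t). Usando s(t) = -10·sin(t) y sustituyendo t = pi/2, encontramos s = -10.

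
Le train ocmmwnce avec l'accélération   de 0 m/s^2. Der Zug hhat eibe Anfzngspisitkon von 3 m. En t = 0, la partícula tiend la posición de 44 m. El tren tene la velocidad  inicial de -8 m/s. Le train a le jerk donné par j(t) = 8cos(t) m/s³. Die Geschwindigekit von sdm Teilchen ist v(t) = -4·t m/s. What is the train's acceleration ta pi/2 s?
Starting from jerk j(t) = 8·cos(t), we take 1 integral. The antiderivative of jerk is acceleration. Using a(0) = 0, we get a(t) = 8·sin(t). Using a(t) = 8·sin(t) and substituting t = pi/2, we find a = 8.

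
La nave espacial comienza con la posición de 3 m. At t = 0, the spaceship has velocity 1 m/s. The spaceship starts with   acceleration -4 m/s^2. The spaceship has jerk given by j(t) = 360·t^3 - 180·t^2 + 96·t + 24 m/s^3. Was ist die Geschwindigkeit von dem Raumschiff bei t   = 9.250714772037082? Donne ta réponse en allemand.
Ausgehend von dem Ruck j(t) = 360·t^3 - 180·t^2 + 96·t + 24, nehmen wir 2 Integrale. Das Integral von dem Ruck, mit a(0) = -4, ergibt die Beschleunigung: a(t) = 90·t^4 - 60·t^3 + 48·t^2 + 24·t - 4. Die Stammfunktion von der Beschleunigung ist die Geschwindigkeit. Mit v(0) = 1 erhalten wir v(t) = 18·t^5 - 15·t^4 + 16·t^3 + 12·t^2 - 4·t + 1. Wir haben die Geschwindigkeit v(t) = 18·t^5 - 15·t^4 + 16·t^3 + 12·t^2 - 4·t + 1. Durch Einsetzen von t = 9.250714772037082: v(9.250714772037082) = 1123216.79338803.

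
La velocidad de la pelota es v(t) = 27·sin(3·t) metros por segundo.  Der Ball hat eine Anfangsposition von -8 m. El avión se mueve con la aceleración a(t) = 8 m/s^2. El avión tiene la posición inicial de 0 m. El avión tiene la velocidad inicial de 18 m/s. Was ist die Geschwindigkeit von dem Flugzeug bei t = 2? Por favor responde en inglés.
To solve this, we need to take 1 integral of our acceleration equation a(t) = 8. Integrating acceleration and using the initial condition v(0) = 18, we get v(t) = 8·t + 18. From the given velocity equation v(t) = 8·t + 18, we substitute t = 2 to get v = 34.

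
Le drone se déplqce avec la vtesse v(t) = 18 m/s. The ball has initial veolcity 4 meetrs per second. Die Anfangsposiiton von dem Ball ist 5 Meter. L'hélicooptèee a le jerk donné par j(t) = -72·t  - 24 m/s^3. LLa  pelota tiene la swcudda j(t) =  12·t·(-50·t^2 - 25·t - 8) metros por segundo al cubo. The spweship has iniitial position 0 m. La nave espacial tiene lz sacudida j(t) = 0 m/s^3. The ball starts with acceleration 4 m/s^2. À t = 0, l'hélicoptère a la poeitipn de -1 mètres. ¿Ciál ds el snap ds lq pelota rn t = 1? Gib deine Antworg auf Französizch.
Nous devons dériver notre équation du jerk j(t) = 12·t·(-50·t^2 - 25·t - 8) 1 fois. En prenant d/dt de j(t), nous trouvons s(t) = -600·t^2 + 12·t·(-100·t - 25) - 300·t - 96. De l'équation du snap s(t) = -600·t^2 + 12·t·(-100·t - 25) - 300·t - 96, nous substituons t = 1 pour obtenir s = -2496.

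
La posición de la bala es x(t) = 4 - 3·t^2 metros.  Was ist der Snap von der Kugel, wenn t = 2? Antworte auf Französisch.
Nous devons dériver notre équation de la position x(t) = 4 - 3·t^2 4 fois. En prenant d/dt de x(t), nous trouvons v(t) = -6·t. La dérivée de la vitesse donne l'accélération: a(t) = -6. En prenant d/dt de a(t), nous trouvons j(t) = 0. En dérivant le jerk, nous obtenons le snap: s(t) = 0. De l'équation du snap s(t) = 0, nous substituons t = 2 pour obtenir s = 0.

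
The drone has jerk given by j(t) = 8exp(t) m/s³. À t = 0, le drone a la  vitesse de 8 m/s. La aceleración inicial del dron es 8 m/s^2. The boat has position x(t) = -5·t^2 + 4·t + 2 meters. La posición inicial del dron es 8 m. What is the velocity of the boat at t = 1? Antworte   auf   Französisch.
Nous devons dériver notre équation de la position x(t) = -5·t^2 + 4·t + 2 1 fois. En prenant d/dt de x(t), nous trouvons v(t) = 4 - 10·t. De l'équation de la vitesse v(t) = 4 - 10·t, nous substituons t = 1 pour obtenir v = -6.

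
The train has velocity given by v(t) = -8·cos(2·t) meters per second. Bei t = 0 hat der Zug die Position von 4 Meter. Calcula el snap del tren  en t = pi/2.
Debemos derivar nuestra ecuación de la velocidad v(t) = -8·cos(2·t) 3 veces. Derivando la velocidad, obtenemos la aceleración: a(t) = 16·sin(2·t). Derivando la aceleración, obtenemos la sacudida: j(t) = 32·cos(2·t). Tomando d/dt de j(t), encontramos s(t) = -64·sin(2·t). Tenemos el snap s(t) = -64·sin(2·t). Sustituyendo t = pi/2: s(pi/2) = 0.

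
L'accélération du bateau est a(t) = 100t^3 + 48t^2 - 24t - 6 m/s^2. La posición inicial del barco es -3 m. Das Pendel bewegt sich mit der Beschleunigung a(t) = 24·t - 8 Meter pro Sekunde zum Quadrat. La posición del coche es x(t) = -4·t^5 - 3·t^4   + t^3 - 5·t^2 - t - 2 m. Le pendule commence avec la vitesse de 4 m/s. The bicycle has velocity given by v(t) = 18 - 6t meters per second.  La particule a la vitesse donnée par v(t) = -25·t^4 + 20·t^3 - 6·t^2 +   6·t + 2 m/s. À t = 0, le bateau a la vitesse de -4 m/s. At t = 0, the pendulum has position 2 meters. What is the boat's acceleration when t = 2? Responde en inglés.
Using a(t) = 100·t^3 + 48·t^2 - 24·t - 6 and substituting t = 2, we find a = 938.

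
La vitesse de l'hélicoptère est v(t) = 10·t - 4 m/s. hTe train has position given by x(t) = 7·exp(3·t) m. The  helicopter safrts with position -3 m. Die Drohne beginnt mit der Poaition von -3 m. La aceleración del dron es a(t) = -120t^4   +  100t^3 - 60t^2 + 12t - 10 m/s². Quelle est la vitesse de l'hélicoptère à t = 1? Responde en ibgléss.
From the given velocity equation v(t) = 10·t - 4, we substitute t = 1 to get v = 6.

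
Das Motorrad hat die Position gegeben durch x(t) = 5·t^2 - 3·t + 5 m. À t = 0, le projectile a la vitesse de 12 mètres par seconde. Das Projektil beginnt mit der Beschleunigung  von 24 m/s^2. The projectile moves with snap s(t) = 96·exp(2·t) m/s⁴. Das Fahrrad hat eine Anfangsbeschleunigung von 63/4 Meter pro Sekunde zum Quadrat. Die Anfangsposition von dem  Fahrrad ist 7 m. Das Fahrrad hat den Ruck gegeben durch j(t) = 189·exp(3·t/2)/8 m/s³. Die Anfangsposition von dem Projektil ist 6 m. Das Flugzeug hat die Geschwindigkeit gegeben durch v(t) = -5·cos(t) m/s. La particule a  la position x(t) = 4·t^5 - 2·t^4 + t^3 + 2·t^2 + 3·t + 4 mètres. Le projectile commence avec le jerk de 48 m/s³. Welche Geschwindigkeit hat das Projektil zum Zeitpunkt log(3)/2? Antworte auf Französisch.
Nous devons trouver la primitive de notre équation du snap s(t) = 96·exp(2·t) 3 fois. La primitive du snap, avec j(0) = 48, donne le jerk: j(t) = 48·exp(2·t). L'intégrale du jerk est l'accélération. En utilisant a(0) = 24, nous obtenons a(t) = 24·exp(2·t). La primitive de l'accélération, avec v(0) = 12, donne la vitesse: v(t) = 12·exp(2·t). En utilisant v(t) = 12·exp(2·t) et en substituant t = log(3)/2, nous trouvons v = 36.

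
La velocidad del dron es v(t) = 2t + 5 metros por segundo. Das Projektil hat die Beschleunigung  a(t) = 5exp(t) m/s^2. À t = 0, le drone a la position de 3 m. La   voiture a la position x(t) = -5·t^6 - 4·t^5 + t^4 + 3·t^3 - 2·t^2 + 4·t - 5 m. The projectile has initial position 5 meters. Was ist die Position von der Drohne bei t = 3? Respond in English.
To solve this, we need to take 1 antiderivative of our velocity equation v(t) = 2·t + 5. The antiderivative of velocity is position. Using x(0) = 3, we get x(t) = t^2 + 5·t + 3. Using x(t) = t^2 + 5·t + 3 and substituting t = 3, we find x = 27.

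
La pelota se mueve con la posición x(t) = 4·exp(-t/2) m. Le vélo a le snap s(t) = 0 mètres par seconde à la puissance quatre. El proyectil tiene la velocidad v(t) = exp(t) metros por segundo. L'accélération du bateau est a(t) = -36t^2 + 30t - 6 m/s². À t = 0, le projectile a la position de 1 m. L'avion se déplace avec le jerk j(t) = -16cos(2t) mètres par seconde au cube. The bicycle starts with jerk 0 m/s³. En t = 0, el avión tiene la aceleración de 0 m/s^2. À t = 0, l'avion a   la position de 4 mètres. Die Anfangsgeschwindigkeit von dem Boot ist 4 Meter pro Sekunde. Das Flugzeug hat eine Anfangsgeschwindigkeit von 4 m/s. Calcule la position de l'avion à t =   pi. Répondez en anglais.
To find the answer, we compute 3 antiderivatives of j(t) = -16·cos(2·t). Finding the antiderivative of j(t) and using a(0) = 0: a(t) = -8·sin(2·t). The integral of acceleration is velocity. Using v(0) = 4, we get v(t) = 4·cos(2·t). Taking ∫v(t)dt and applying x(0) = 4, we find x(t) = 2·sin(2·t) + 4. We have position x(t) = 2·sin(2·t) + 4. Substituting t = pi: x(pi) = 4.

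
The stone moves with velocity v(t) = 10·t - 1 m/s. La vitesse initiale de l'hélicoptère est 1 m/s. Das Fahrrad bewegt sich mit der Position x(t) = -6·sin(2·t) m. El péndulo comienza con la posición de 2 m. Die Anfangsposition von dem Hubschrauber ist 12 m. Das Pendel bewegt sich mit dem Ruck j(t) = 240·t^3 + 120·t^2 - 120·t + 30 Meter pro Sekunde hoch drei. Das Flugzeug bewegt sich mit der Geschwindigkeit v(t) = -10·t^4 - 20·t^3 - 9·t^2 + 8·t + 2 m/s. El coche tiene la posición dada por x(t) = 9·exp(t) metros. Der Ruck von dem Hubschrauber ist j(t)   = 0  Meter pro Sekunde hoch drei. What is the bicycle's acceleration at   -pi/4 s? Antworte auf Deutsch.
Wir müssen unsere Gleichung für die Position x(t) = -6·sin(2·t) 2-mal ableiten. Mit d/dt von x(t) finden wir v(t) = -12·cos(2·t). Mit d/dt von v(t) finden wir a(t) = 24·sin(2·t). Wir haben die Beschleunigung a(t) = 24·sin(2·t). Durch Einsetzen von t = -pi/4: a(-pi/4) = -24.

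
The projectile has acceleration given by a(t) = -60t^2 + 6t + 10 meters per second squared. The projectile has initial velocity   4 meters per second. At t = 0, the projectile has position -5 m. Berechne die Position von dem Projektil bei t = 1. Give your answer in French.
Nous devons trouver l'intégrale de notre équation de l'accélération a(t) = -60·t^2 + 6·t + 10 2 fois. En intégrant l'accélération et en utilisant la condition initiale v(0) = 4, nous obtenons v(t) = -20·t^3 + 3·t^2 + 10·t + 4. La primitive de la vitesse, avec x(0) = -5, donne la position: x(t) = -5·t^4 + t^3 + 5·t^2 + 4·t - 5. En utilisant x(t) = -5·t^4 + t^3 + 5·t^2 + 4·t - 5 et en substituant t = 1, nous trouvons x = 0.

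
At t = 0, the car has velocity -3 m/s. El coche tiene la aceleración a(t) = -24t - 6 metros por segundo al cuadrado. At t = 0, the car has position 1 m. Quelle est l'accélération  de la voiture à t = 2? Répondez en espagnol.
De la ecuación de la aceleración a(t) = -24·t - 6, sustituimos t = 2 para obtener a = -54.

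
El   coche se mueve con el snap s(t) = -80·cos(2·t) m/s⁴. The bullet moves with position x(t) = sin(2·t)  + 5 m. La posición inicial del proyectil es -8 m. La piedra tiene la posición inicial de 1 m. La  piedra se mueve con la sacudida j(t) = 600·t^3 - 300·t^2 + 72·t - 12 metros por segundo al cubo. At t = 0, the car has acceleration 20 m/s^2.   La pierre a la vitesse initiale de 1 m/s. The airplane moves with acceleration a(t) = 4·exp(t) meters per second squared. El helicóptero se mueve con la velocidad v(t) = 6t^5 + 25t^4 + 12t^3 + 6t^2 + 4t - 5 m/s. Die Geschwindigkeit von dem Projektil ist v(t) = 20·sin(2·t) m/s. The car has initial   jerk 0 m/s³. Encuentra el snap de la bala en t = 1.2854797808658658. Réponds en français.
Pour résoudre ceci, nous devons prendre 4 dérivées de notre équation de la position x(t) = sin(2·t) + 5. En prenant d/dt de x(t), nous trouvons v(t) = 2·cos(2·t). En dérivant la vitesse, nous obtenons l'accélération: a(t) = -4·sin(2·t). En dérivant l'accélération, nous obtenons le jerk: j(t) = -8·cos(2·t). En prenant d/dt de j(t), nous trouvons s(t) = 16·sin(2·t). En utilisant s(t) = 16·sin(2·t) et en substituant t = 1.2854797808658658, nous trouvons s = 8.64263905931751.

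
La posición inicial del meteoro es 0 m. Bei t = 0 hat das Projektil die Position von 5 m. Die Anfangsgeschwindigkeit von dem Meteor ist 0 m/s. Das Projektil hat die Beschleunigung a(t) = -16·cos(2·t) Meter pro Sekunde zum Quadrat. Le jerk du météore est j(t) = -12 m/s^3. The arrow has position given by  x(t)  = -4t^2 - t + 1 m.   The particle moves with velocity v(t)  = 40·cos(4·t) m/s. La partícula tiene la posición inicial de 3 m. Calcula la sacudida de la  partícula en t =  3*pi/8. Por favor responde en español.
Partiendo de la velocidad v(t) = 40·cos(4·t), tomamos 2 derivadas. Tomando d/dt de v(t), encontramos a(t) = -160·sin(4·t). Tomando d/dt de a(t), encontramos j(t) = -640·cos(4·t). Tenemos la sacudida j(t) = -640·cos(4·t). Sustituyendo t = 3*pi/8: j(3*pi/8) = 0.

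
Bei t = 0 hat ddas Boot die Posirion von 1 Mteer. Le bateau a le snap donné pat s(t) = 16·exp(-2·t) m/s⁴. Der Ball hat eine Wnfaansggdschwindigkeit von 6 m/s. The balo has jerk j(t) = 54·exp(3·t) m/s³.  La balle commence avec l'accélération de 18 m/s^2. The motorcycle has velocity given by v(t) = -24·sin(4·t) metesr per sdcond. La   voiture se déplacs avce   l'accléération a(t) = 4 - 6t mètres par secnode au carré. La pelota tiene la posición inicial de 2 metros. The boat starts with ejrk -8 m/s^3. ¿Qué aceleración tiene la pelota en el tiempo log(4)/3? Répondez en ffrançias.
Nous devons trouver l'intégrale de notre équation du jerk j(t) = 54·exp(3·t) 1 fois. En prenant ∫j(t)dt et en appliquant a(0) = 18, nous trouvons a(t) = 18·exp(3·t). En utilisant a(t) = 18·exp(3·t) et en substituant t = log(4)/3, nous trouvons a = 72.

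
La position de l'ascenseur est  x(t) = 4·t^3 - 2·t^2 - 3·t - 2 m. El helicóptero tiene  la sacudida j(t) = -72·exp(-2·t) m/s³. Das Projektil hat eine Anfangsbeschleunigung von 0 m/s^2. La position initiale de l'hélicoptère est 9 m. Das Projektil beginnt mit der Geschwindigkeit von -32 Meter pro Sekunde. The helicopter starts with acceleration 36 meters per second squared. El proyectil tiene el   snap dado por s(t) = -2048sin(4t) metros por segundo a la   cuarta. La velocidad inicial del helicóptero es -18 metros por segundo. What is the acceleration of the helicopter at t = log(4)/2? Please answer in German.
Um dies zu lösen, müssen wir 1 Stammfunktion unserer Gleichung für den Ruck j(t) = -72·exp(-2·t) finden. Die Stammfunktion von dem Ruck ist die Beschleunigung. Mit a(0) = 36 erhalten wir a(t) = 36·exp(-2·t). Mit a(t) = 36·exp(-2·t) und Einsetzen von t = log(4)/2, finden wir a = 9.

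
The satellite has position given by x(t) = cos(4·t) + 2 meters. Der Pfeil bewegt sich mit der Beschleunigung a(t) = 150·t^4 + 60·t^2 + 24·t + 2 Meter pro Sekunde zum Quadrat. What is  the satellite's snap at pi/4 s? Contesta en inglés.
To solve this, we need to take 4 derivatives of our position equation x(t) = cos(4·t) + 2. The derivative of position gives velocity: v(t) = -4·sin(4·t). Taking d/dt of v(t), we find a(t) = -16·cos(4·t). Taking d/dt of a(t), we find j(t) = 64·sin(4·t). The derivative of jerk gives snap: s(t) = 256·cos(4·t). We have snap s(t) = 256·cos(4·t). Substituting t = pi/4: s(pi/4) = -256.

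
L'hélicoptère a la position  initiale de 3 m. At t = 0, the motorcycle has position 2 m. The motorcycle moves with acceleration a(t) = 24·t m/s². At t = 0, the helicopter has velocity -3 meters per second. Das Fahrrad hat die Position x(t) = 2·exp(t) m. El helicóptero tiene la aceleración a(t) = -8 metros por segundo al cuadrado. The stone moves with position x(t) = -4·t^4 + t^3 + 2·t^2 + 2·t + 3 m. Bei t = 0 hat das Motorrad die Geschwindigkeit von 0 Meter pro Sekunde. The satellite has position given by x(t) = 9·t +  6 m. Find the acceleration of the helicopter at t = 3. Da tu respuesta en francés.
En utilisant a(t) = -8 et en substituant t = 3, nous trouvons a = -8.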